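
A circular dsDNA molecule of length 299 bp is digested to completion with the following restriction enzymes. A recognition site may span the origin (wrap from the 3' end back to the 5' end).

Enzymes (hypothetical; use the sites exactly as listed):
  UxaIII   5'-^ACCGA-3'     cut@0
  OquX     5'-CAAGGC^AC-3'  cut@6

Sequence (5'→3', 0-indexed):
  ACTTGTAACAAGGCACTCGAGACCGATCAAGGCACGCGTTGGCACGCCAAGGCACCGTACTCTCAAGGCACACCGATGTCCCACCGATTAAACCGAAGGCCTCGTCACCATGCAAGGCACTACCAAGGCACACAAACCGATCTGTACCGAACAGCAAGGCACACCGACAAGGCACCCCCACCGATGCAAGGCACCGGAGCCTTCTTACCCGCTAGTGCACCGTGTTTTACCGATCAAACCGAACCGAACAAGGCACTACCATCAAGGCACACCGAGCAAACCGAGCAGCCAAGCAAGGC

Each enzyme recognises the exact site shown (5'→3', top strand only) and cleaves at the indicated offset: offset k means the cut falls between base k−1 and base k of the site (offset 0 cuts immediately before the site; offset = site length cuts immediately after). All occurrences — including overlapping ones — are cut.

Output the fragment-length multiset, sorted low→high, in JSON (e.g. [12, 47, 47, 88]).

Scan for sites:
  UxaIII (ACCGA, off=0): starts [21, 71, 82, 91, 135, 145, 162, 179, 228, 237, 242, 270, 279] → cuts [21, 71, 82, 91, 135, 145, 162, 179, 228, 237, 242, 270, 279]
  OquX (CAAGGCAC, off=6): starts [8, 27, 47, 63, 112, 123, 154, 167, 186, 248, 262, 293] → cuts [0, 14, 33, 53, 69, 118, 129, 160, 173, 192, 254, 268]

Pooled cuts: [0, 14, 21, 33, 53, 69, 71, 82, 91, 118, 129, 135, 145, 160, 162, 173, 179, 192, 228, 237, 242, 254, 268, 270, 279]

Fragments:
  0→14: 14 bp
  14→21: 7 bp
  21→33: 12 bp
  33→53: 20 bp
  53→69: 16 bp
  69→71: 2 bp
  71→82: 11 bp
  82→91: 9 bp
  91→118: 27 bp
  118→129: 11 bp
  129→135: 6 bp
  135→145: 10 bp
  145→160: 15 bp
  160→162: 2 bp
  162→173: 11 bp
  173→179: 6 bp
  179→192: 13 bp
  192→228: 36 bp
  228→237: 9 bp
  237→242: 5 bp
  242→254: 12 bp
  254→268: 14 bp
  268→270: 2 bp
  270→279: 9 bp
  279→0 (wrap): 299-279+0 = 20 bp

[2,2,2,5,6,6,7,9,9,9,10,11,11,11,12,12,13,14,14,15,16,20,20,27,36]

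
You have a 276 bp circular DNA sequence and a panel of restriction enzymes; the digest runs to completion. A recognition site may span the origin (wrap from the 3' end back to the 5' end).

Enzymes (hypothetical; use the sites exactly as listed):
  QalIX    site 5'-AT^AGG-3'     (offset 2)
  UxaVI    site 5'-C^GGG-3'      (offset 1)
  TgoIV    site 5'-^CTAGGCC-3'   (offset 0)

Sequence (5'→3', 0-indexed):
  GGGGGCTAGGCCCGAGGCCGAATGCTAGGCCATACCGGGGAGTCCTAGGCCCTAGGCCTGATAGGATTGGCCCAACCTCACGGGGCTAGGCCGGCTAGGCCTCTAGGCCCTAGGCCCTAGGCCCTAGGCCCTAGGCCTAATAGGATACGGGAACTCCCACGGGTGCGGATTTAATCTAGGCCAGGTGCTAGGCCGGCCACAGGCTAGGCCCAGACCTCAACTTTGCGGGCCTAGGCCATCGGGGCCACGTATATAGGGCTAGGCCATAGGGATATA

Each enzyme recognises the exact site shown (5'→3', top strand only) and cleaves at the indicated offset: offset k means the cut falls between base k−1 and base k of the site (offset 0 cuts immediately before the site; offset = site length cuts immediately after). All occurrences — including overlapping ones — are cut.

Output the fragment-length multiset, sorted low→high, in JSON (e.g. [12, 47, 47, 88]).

[4,4,4,6,7,7,7,7,7,7,8,8,8,9,9,10,11,11,12,12,12,14,15,16,19,19,23]

Scan for sites:
  QalIX ATAGG/2: at [60, 139, 252, 265, 273] ⇒ [62, 141, 254, 267, 275]
  UxaVI CGGG/1: at [35, 80, 147, 159, 225, 239] ⇒ [36, 81, 148, 160, 226, 240]
  TgoIV CTAGGCC/0: at [5, 24, 44, 51, 85, 94, 102, 109, 116, 123, 130, 175, 187, 203, 230, 258] ⇒ [5, 24, 44, 51, 85, 94, 102, 109, 116, 123, 130, 175, 187, 203, 230, 258]

Pooled cuts: [5, 24, 36, 44, 51, 62, 81, 85, 94, 102, 109, 116, 123, 130, 141, 148, 160, 175, 187, 203, 226, 230, 240, 254, 258, 267, 275]

Fragments:
  5→24: 19 bp
  24→36: 12 bp
  36→44: 8 bp
  44→51: 7 bp
  51→62: 11 bp
  62→81: 19 bp
  81→85: 4 bp
  85→94: 9 bp
  94→102: 8 bp
  102→109: 7 bp
  109→116: 7 bp
  116→123: 7 bp
  123→130: 7 bp
  130→141: 11 bp
  141→148: 7 bp
  148→160: 12 bp
  160→175: 15 bp
  175→187: 12 bp
  187→203: 16 bp
  203→226: 23 bp
  226→230: 4 bp
  230→240: 10 bp
  240→254: 14 bp
  254→258: 4 bp
  258→267: 9 bp
  267→275: 8 bp
  275→5 (wrap): 276-275+5 = 6 bp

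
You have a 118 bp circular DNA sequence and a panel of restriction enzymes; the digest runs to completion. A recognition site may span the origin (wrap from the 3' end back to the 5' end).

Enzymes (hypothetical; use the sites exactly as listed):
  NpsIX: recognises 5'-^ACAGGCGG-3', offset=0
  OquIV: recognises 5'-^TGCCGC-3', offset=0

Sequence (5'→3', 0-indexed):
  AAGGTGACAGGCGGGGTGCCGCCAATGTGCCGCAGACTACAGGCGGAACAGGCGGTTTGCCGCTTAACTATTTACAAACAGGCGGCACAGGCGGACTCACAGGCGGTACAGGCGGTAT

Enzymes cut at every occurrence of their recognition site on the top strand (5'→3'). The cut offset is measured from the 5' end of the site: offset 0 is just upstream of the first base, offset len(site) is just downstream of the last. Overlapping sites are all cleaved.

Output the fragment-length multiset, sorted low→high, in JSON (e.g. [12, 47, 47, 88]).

Site scan:
  NpsIX ACAGGCGG/0: at [6, 38, 47, 77, 86, 98, 107] ⇒ [6, 38, 47, 77, 86, 98, 107]
  OquIV TGCCGC/0: at [16, 27, 57] ⇒ [16, 27, 57]

Pooled cuts: [6, 16, 27, 38, 47, 57, 77, 86, 98, 107]

Fragment lengths:
  6→16: 10 bp
  16→27: 11 bp
  27→38: 11 bp
  38→47: 9 bp
  47→57: 10 bp
  57→77: 20 bp
  77→86: 9 bp
  86→98: 12 bp
  98→107: 9 bp
  107→6 (wrap): 118-107+6 = 17 bp

[9,9,9,10,10,11,11,12,17,20]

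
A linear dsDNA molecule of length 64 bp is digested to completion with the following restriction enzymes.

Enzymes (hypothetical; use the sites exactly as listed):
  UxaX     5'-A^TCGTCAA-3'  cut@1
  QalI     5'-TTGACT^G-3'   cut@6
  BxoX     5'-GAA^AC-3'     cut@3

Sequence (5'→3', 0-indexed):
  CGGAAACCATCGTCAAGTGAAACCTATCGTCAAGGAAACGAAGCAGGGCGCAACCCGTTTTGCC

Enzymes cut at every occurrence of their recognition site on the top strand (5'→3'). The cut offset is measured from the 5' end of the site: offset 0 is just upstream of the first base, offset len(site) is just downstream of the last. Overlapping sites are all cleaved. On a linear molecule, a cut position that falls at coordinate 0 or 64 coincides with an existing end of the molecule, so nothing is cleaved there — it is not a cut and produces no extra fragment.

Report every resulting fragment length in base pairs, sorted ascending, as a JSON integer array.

Per-enzyme occurrences:
  UxaX ATCGTCAA/1: at [8, 25] ⇒ [9, 26]
  QalI (TTGACTG, off=6): no sites
  BxoX GAAAC/3: at [2, 18, 34] ⇒ [5, 21, 37]

All cut coordinates (distinct, sorted): [5, 9, 21, 26, 37]

Fragments:
  [0,5): 5 bp
  [5,9): 4 bp
  [9,21): 12 bp
  [21,26): 5 bp
  [26,37): 11 bp
  [37,64): 27 bp

[4,5,5,11,12,27]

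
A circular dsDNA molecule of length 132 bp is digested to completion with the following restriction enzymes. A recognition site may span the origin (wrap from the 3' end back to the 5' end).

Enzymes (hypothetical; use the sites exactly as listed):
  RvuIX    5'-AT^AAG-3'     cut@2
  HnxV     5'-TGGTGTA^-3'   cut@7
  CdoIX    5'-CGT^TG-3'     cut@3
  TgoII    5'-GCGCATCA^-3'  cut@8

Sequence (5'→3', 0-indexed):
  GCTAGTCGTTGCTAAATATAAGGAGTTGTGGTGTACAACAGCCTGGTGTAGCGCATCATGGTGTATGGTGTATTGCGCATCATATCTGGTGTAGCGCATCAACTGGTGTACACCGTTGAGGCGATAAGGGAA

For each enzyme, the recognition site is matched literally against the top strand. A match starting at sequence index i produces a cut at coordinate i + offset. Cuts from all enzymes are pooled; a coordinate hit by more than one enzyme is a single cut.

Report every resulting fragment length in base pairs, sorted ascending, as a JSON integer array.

Per-enzyme occurrences:
  RvuIX (ATAAG, off=2): starts [17, 123] → cuts [19, 125]
  HnxV (TGGTGTA, off=7): starts [28, 43, 58, 65, 86, 103] → cuts [35, 50, 65, 72, 93, 110]
  CdoIX (CGTTG, off=3): starts [6, 113] → cuts [9, 116]
  TgoII (GCGCATCA, off=8): starts [50, 74, 93] → cuts [58, 82, 101]

Pooled cuts: [9, 19, 35, 50, 58, 65, 72, 82, 93, 101, 110, 116, 125]

Fragment lengths:
  9→19: 10 bp
  19→35: 16 bp
  35→50: 15 bp
  50→58: 8 bp
  58→65: 7 bp
  65→72: 7 bp
  72→82: 10 bp
  82→93: 11 bp
  93→101: 8 bp
  101→110: 9 bp
  110→116: 6 bp
  116→125: 9 bp
  125→9 (wrap): 132-125+9 = 16 bp

[6,7,7,8,8,9,9,10,10,11,15,16,16]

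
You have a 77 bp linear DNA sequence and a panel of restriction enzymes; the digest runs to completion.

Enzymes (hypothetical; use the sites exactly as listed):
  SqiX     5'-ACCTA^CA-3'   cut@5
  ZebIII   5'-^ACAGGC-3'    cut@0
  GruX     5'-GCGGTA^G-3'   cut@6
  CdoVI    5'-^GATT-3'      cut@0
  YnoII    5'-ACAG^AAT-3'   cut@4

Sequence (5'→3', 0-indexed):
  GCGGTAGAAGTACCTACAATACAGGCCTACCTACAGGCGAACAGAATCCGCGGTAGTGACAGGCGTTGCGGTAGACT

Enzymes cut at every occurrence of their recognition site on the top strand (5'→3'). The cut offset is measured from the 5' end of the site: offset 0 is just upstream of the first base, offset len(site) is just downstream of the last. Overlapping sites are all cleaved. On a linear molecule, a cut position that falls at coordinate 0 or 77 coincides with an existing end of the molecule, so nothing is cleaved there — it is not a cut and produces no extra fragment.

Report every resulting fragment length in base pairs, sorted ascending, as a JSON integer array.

Scan for sites:
  SqiX ACCTACA/5: at [11, 28] ⇒ [16, 33]
  ZebIII ACAGGC/0: at [20, 32, 58] ⇒ [20, 32, 58]
  GruX GCGGTAG/6: at [0, 49, 67] ⇒ [6, 55, 73]
  CdoVI (GATT, off=0): no sites
  YnoII ACAGAAT/4: at [40] ⇒ [44]

All cut coordinates (distinct, sorted): [6, 16, 20, 32, 33, 44, 55, 58, 73]

Fragment lengths:
  [0,6): 6 bp
  [6,16): 10 bp
  [16,20): 4 bp
  [20,32): 12 bp
  [32,33): 1 bp
  [33,44): 11 bp
  [44,55): 11 bp
  [55,58): 3 bp
  [58,73): 15 bp
  [73,77): 4 bp

[1,3,4,4,6,10,11,11,12,15]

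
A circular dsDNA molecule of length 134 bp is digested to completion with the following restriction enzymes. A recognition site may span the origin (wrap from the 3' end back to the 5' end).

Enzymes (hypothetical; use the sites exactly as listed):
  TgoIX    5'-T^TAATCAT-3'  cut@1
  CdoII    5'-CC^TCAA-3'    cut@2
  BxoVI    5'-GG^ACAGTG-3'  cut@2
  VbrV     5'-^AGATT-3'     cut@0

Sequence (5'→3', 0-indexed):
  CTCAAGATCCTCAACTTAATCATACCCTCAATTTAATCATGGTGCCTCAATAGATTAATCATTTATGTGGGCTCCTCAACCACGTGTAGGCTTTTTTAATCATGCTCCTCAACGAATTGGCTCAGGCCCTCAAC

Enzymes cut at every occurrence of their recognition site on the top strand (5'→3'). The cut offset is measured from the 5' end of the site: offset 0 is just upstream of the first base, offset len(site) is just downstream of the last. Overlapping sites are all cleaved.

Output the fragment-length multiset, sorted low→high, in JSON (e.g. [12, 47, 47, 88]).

Scan for sites:
  TgoIX TTAATCAT/1: at [15, 32, 54, 95] ⇒ [16, 33, 55, 96]
  CdoII CCTCAA/2: at [8, 25, 44, 73, 106, 127, 133] ⇒ [1, 10, 27, 46, 75, 108, 129]
  BxoVI (GGACAGTG, off=2): no sites
  VbrV AGATT/0: at [51] ⇒ [51]

All cut coordinates (distinct, sorted): [1, 10, 16, 27, 33, 46, 51, 55, 75, 96, 108, 129]

Fragment lengths:
  1→10: 9 bp
  10→16: 6 bp
  16→27: 11 bp
  27→33: 6 bp
  33→46: 13 bp
  46→51: 5 bp
  51→55: 4 bp
  55→75: 20 bp
  75→96: 21 bp
  96→108: 12 bp
  108→129: 21 bp
  129→1 (wrap): 134-129+1 = 6 bp

[4,5,6,6,6,9,11,12,13,20,21,21]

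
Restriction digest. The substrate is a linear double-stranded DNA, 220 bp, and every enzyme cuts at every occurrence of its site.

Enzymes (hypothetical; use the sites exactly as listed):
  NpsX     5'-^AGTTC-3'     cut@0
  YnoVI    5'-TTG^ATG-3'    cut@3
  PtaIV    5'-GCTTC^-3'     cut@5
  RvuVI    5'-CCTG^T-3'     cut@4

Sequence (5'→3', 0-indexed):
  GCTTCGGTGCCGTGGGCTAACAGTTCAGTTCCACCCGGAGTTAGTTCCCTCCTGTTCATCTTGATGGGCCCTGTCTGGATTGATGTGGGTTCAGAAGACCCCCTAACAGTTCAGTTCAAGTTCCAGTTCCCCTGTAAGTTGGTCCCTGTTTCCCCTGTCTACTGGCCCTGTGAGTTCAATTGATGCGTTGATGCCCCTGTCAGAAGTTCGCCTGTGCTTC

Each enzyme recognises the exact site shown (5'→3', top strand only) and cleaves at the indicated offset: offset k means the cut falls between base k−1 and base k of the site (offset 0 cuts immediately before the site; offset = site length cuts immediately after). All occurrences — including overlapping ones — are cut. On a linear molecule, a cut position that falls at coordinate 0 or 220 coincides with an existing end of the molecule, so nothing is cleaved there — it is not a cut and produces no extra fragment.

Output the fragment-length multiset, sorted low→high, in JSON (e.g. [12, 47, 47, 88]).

[2,5,5,5,5,6,6,6,8,9,9,9,9,10,10,10,10,12,13,14,16,16,25]

Scan for sites:
  NpsX (AGTTC, off=0): starts [21, 26, 42, 107, 112, 118, 124, 172, 204] → cuts [21, 26, 42, 107, 112, 118, 124, 172, 204]
  YnoVI (TTGATG, off=3): starts [60, 79, 179, 187] → cuts [63, 82, 182, 190]
  PtaIV (GCTTC, off=5): starts [0, 215] → cuts [5] (position 220 is a terminus of the linear molecule — no cut)
  RvuVI (CCTGT, off=4): starts [50, 69, 130, 144, 153, 166, 195, 210] → cuts [54, 73, 134, 148, 157, 170, 199, 214]

Pooled cuts: [5, 21, 26, 42, 54, 63, 73, 82, 107, 112, 118, 124, 134, 148, 157, 170, 172, 182, 190, 199, 204, 214]

Fragment lengths:
  [0,5): 5 bp
  [5,21): 16 bp
  [21,26): 5 bp
  [26,42): 16 bp
  [42,54): 12 bp
  [54,63): 9 bp
  [63,73): 10 bp
  [73,82): 9 bp
  [82,107): 25 bp
  [107,112): 5 bp
  [112,118): 6 bp
  [118,124): 6 bp
  [124,134): 10 bp
  [134,148): 14 bp
  [148,157): 9 bp
  [157,170): 13 bp
  [170,172): 2 bp
  [172,182): 10 bp
  [182,190): 8 bp
  [190,199): 9 bp
  [199,204): 5 bp
  [204,214): 10 bp
  [214,220): 6 bp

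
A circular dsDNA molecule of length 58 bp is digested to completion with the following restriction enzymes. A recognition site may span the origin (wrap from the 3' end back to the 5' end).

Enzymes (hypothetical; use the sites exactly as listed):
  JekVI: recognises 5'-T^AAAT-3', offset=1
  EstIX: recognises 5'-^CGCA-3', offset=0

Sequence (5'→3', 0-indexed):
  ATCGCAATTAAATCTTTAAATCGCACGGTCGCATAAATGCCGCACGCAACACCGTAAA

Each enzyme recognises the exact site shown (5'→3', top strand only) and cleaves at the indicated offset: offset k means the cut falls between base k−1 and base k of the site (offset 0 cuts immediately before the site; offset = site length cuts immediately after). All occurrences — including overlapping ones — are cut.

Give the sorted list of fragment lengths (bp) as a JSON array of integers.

Site scan:
  JekVI TAAAT/1: at [8, 16, 33] ⇒ [9, 17, 34]
  EstIX CGCA/0: at [2, 21, 29, 40, 44] ⇒ [2, 21, 29, 40, 44]

Pooled cuts: [2, 9, 17, 21, 29, 34, 40, 44]

Fragment lengths:
  2→9: 7 bp
  9→17: 8 bp
  17→21: 4 bp
  21→29: 8 bp
  29→34: 5 bp
  34→40: 6 bp
  40→44: 4 bp
  44→2 (wrap): 58-44+2 = 16 bp

[4,4,5,6,7,8,8,16]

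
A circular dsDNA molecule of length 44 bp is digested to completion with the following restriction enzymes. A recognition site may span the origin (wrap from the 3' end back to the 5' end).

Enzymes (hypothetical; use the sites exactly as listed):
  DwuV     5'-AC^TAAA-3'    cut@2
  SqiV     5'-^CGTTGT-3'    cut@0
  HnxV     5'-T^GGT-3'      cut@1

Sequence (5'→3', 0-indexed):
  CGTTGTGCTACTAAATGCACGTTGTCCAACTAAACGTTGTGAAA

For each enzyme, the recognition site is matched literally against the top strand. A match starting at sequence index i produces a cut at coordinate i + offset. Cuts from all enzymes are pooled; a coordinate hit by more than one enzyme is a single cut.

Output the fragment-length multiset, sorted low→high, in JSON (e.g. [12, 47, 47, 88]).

[4,8,10,11,11]

Scan for sites:
  DwuV (ACTAAA, off=2): starts [9, 28] → cuts [11, 30]
  SqiV (CGTTGT, off=0): starts [0, 19, 34] → cuts [0, 19, 34]
  HnxV (TGGT, off=1): no sites

All cut coordinates (distinct, sorted): [0, 11, 19, 30, 34]

Fragment lengths:
  0→11: 11 bp
  11→19: 8 bp
  19→30: 11 bp
  30→34: 4 bp
  34→0 (wrap): 44-34+0 = 10 bp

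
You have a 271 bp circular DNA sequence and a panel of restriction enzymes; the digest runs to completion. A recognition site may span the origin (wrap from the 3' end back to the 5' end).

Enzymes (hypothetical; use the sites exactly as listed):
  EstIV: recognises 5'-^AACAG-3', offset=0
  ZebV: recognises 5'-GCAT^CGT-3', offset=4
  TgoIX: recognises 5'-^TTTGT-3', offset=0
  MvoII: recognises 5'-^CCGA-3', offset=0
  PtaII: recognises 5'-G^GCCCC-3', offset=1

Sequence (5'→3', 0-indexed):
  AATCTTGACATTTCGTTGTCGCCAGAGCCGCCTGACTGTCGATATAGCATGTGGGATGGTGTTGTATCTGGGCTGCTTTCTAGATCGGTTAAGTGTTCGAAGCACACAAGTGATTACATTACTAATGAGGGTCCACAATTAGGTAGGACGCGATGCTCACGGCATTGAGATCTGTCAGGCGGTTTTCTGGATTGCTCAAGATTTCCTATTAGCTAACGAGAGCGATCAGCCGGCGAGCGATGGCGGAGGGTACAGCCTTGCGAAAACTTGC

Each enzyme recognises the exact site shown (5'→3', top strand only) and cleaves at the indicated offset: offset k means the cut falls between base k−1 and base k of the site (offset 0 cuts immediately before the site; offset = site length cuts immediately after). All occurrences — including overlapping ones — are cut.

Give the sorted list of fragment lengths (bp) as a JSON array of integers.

Scan for sites:
  EstIV (AACAG, off=0): no sites
  ZebV (GCATCGT, off=4): no sites
  TgoIX (TTTGT, off=0): no sites
  MvoII (CCGA, off=0): no sites
  PtaII (GGCCCC, off=1): no sites

All cut coordinates (distinct, sorted): ∅

Fragment lengths:
  no cuts → one circular fragment of 271 bp

[271]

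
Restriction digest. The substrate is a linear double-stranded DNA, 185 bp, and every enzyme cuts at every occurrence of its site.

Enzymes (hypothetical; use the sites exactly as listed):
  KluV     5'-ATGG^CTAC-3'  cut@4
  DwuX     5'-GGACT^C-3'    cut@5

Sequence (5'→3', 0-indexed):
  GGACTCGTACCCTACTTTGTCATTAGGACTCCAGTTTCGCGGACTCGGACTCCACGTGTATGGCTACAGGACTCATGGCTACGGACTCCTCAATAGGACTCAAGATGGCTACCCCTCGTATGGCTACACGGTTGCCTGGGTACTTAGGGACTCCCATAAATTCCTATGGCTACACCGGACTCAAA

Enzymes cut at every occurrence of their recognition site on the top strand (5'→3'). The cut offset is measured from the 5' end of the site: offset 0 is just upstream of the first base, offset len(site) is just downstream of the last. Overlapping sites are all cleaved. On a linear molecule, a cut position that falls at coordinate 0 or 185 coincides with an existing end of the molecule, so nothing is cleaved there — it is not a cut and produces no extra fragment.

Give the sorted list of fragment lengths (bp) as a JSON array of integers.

Site scan:
  KluV (ATGGCTAC, off=4): starts [59, 74, 104, 119, 165] → cuts [63, 78, 108, 123, 169]
  DwuX (GGACTC, off=5): starts [0, 25, 40, 46, 68, 82, 95, 147, 176] → cuts [5, 30, 45, 51, 73, 87, 100, 152, 181]

Pooled cuts: [5, 30, 45, 51, 63, 73, 78, 87, 100, 108, 123, 152, 169, 181]

Fragments:
  [0,5): 5 bp
  [5,30): 25 bp
  [30,45): 15 bp
  [45,51): 6 bp
  [51,63): 12 bp
  [63,73): 10 bp
  [73,78): 5 bp
  [78,87): 9 bp
  [87,100): 13 bp
  [100,108): 8 bp
  [108,123): 15 bp
  [123,152): 29 bp
  [152,169): 17 bp
  [169,181): 12 bp
  [181,185): 4 bp

[4,5,5,6,8,9,10,12,12,13,15,15,17,25,29]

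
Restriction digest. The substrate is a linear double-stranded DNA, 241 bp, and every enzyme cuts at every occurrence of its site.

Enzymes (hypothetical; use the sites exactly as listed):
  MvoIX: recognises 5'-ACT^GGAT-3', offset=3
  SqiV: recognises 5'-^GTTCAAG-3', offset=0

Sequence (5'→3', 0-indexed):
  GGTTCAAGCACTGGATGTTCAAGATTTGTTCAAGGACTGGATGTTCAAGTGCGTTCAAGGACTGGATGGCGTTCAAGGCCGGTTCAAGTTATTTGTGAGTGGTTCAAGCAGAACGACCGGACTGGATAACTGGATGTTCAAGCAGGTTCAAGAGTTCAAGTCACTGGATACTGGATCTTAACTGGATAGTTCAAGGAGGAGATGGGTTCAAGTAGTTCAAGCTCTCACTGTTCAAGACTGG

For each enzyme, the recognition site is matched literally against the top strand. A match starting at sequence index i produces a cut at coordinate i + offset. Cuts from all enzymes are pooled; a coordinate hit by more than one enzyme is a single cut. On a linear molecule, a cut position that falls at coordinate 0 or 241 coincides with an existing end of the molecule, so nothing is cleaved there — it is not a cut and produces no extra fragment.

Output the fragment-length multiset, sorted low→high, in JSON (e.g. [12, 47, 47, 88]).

Site scan:
  MvoIX ACTGGAT/3: at [9, 35, 60, 120, 128, 162, 169, 180] ⇒ [12, 38, 63, 123, 131, 165, 172, 183]
  SqiV GTTCAAG/0: at [1, 16, 27, 42, 52, 70, 81, 101, 135, 145, 153, 188, 205, 214, 229] ⇒ [1, 16, 27, 42, 52, 70, 81, 101, 135, 145, 153, 188, 205, 214, 229]

Pooled cuts: [1, 12, 16, 27, 38, 42, 52, 63, 70, 81, 101, 123, 131, 135, 145, 153, 165, 172, 183, 188, 205, 214, 229]

Fragments:
  [0,1): 1 bp
  [1,12): 11 bp
  [12,16): 4 bp
  [16,27): 11 bp
  [27,38): 11 bp
  [38,42): 4 bp
  [42,52): 10 bp
  [52,63): 11 bp
  [63,70): 7 bp
  [70,81): 11 bp
  [81,101): 20 bp
  [101,123): 22 bp
  [123,131): 8 bp
  [131,135): 4 bp
  [135,145): 10 bp
  [145,153): 8 bp
  [153,165): 12 bp
  [165,172): 7 bp
  [172,183): 11 bp
  [183,188): 5 bp
  [188,205): 17 bp
  [205,214): 9 bp
  [214,229): 15 bp
  [229,241): 12 bp

[1,4,4,4,5,7,7,8,8,9,10,10,11,11,11,11,11,11,12,12,15,17,20,22]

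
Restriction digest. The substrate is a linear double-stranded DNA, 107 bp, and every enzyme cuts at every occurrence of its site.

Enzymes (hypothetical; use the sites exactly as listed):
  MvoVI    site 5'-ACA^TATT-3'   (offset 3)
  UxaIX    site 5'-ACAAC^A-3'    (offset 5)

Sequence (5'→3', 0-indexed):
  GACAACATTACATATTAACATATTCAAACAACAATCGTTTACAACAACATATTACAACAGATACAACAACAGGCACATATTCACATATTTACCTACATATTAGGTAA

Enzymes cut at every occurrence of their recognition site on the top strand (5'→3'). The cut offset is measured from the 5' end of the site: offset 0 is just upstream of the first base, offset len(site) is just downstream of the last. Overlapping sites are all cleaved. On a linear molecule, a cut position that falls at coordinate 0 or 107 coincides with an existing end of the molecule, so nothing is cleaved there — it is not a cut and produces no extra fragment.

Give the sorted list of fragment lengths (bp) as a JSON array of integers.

[1,3,3,6,6,7,8,8,9,9,10,12,12,13]

Site scan:
  MvoVI (ACATATT, off=3): starts [9, 17, 46, 74, 82, 94] → cuts [12, 20, 49, 77, 85, 97]
  UxaIX (ACAACA, off=5): starts [1, 27, 40, 43, 53, 62, 65] → cuts [6, 32, 45, 48, 58, 67, 70]

All cut coordinates (distinct, sorted): [6, 12, 20, 32, 45, 48, 49, 58, 67, 70, 77, 85, 97]

Fragments:
  [0,6): 6 bp
  [6,12): 6 bp
  [12,20): 8 bp
  [20,32): 12 bp
  [32,45): 13 bp
  [45,48): 3 bp
  [48,49): 1 bp
  [49,58): 9 bp
  [58,67): 9 bp
  [67,70): 3 bp
  [70,77): 7 bp
  [77,85): 8 bp
  [85,97): 12 bp
  [97,107): 10 bp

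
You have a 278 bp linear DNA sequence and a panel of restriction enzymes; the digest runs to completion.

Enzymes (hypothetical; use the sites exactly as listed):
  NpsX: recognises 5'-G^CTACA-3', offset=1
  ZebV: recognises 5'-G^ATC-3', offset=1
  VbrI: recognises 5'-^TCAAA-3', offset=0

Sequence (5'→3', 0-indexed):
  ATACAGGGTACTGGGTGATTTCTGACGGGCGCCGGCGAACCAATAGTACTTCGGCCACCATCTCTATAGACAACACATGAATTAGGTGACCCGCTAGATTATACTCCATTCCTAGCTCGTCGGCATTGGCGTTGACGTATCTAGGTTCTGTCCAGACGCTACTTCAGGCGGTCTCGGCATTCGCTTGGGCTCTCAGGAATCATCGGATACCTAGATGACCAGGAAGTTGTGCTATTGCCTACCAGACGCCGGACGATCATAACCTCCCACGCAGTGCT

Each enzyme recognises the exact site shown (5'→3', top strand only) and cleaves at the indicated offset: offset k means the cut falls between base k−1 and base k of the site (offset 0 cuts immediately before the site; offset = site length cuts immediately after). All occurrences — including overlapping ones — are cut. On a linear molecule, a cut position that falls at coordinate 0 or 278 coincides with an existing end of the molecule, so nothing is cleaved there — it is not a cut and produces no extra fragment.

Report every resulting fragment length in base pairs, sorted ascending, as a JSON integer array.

Scan for sites:
  NpsX (GCTACA, off=1): no sites
  ZebV (GATC, off=1): starts [254] → cuts [255]
  VbrI (TCAAA, off=0): no sites

Pooled cuts: [255]

Fragment lengths:
  [0,255): 255 bp
  [255,278): 23 bp

[23,255]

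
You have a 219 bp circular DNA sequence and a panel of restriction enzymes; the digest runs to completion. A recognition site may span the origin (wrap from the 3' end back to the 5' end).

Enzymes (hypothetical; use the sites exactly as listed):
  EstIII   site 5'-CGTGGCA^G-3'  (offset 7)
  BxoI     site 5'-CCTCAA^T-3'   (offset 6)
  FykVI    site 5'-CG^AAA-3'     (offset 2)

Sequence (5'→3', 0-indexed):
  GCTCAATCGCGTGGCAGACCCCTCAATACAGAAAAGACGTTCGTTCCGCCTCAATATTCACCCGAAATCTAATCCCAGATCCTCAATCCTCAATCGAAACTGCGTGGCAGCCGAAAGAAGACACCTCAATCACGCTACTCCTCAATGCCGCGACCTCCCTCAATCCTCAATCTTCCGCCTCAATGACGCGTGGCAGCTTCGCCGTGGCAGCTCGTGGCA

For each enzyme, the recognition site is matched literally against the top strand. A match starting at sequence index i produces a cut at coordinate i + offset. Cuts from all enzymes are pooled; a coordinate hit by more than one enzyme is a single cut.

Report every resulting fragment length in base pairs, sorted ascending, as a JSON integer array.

[3,4,7,7,10,10,10,12,13,13,14,16,16,16,18,22,28]

Scan for sites:
  EstIII (CGTGGCAG, off=7): starts [9, 102, 188, 202, 212] → cuts [0, 16, 109, 195, 209]
  BxoI (CCTCAAT, off=6): starts [20, 48, 80, 87, 123, 139, 157, 164, 177] → cuts [26, 54, 86, 93, 129, 145, 163, 170, 183]
  FykVI (CGAAA, off=2): starts [62, 94, 111] → cuts [64, 96, 113]

Pooled cuts: [0, 16, 26, 54, 64, 86, 93, 96, 109, 113, 129, 145, 163, 170, 183, 195, 209]

Fragment lengths:
  0→16: 16 bp
  16→26: 10 bp
  26→54: 28 bp
  54→64: 10 bp
  64→86: 22 bp
  86→93: 7 bp
  93→96: 3 bp
  96→109: 13 bp
  109→113: 4 bp
  113→129: 16 bp
  129→145: 16 bp
  145→163: 18 bp
  163→170: 7 bp
  170→183: 13 bp
  183→195: 12 bp
  195→209: 14 bp
  209→0 (wrap): 219-209+0 = 10 bp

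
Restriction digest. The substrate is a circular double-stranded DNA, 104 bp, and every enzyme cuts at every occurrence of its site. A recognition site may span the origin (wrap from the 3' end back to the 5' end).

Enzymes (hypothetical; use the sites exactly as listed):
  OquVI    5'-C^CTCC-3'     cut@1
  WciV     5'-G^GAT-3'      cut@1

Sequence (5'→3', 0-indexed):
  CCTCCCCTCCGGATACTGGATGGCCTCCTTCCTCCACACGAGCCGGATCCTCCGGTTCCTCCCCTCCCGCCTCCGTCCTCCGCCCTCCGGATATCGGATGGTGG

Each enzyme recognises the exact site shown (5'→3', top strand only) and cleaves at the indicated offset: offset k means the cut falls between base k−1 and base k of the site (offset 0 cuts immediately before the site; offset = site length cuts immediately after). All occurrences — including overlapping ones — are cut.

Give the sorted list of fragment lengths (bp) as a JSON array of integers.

[4,5,5,5,5,6,7,7,7,7,7,7,9,9,14]

Scan for sites:
  OquVI CCTCC/1: at [0, 5, 23, 30, 48, 57, 62, 69, 76, 83] ⇒ [1, 6, 24, 31, 49, 58, 63, 70, 77, 84]
  WciV GGAT/1: at [10, 17, 44, 88, 95] ⇒ [11, 18, 45, 89, 96]

All cut coordinates (distinct, sorted): [1, 6, 11, 18, 24, 31, 45, 49, 58, 63, 70, 77, 84, 89, 96]

Fragments:
  1→6: 5 bp
  6→11: 5 bp
  11→18: 7 bp
  18→24: 6 bp
  24→31: 7 bp
  31→45: 14 bp
  45→49: 4 bp
  49→58: 9 bp
  58→63: 5 bp
  63→70: 7 bp
  70→77: 7 bp
  77→84: 7 bp
  84→89: 5 bp
  89→96: 7 bp
  96→1 (wrap): 104-96+1 = 9 bp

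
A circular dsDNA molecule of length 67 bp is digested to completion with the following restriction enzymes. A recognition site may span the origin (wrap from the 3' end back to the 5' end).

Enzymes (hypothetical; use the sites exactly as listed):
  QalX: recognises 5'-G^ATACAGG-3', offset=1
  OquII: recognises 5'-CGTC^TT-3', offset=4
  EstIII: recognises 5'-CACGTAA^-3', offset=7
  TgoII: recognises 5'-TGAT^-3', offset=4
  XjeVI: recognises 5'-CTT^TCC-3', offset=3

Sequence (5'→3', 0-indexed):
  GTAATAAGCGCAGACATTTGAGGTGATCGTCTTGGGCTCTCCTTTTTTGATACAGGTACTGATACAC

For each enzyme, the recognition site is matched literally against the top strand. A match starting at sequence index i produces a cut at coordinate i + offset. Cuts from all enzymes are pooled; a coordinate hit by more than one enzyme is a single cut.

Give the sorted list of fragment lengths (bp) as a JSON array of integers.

[2,4,8,12,18,23]

Site scan:
  QalX (GATACAGG, off=1): starts [48] → cuts [49]
  OquII (CGTCTT, off=4): starts [27] → cuts [31]
  EstIII (CACGTAA, off=7): starts [64] → cuts [4]
  TgoII (TGAT, off=4): starts [23, 47, 59] → cuts [27, 51, 63]
  XjeVI (CTTTCC, off=3): no sites

All cut coordinates (distinct, sorted): [4, 27, 31, 49, 51, 63]

Fragments:
  4→27: 23 bp
  27→31: 4 bp
  31→49: 18 bp
  49→51: 2 bp
  51→63: 12 bp
  63→4 (wrap): 67-63+4 = 8 bp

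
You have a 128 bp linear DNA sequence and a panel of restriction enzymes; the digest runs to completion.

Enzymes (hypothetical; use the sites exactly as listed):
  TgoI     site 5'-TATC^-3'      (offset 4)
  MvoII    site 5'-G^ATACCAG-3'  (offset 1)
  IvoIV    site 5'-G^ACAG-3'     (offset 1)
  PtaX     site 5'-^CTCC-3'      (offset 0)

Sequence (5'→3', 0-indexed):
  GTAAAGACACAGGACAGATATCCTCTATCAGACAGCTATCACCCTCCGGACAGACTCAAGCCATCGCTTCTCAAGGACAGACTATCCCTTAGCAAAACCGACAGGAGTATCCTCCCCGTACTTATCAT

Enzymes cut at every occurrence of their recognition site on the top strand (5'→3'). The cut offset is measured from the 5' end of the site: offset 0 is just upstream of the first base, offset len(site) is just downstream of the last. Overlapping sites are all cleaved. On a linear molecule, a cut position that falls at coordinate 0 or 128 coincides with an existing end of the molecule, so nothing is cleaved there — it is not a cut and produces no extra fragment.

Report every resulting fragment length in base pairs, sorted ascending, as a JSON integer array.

Per-enzyme occurrences:
  TgoI TATC/4: at [18, 25, 36, 82, 107, 122] ⇒ [22, 29, 40, 86, 111, 126]
  MvoII (GATACCAG, off=1): no sites
  IvoIV GACAG/1: at [12, 30, 48, 75, 99] ⇒ [13, 31, 49, 76, 100]
  PtaX CTCC/0: at [43, 111] ⇒ [43, 111]

Pooled cuts: [13, 22, 29, 31, 40, 43, 49, 76, 86, 100, 111, 126]

Fragment lengths:
  [0,13): 13 bp
  [13,22): 9 bp
  [22,29): 7 bp
  [29,31): 2 bp
  [31,40): 9 bp
  [40,43): 3 bp
  [43,49): 6 bp
  [49,76): 27 bp
  [76,86): 10 bp
  [86,100): 14 bp
  [100,111): 11 bp
  [111,126): 15 bp
  [126,128): 2 bp

[2,2,3,6,7,9,9,10,11,13,14,15,27]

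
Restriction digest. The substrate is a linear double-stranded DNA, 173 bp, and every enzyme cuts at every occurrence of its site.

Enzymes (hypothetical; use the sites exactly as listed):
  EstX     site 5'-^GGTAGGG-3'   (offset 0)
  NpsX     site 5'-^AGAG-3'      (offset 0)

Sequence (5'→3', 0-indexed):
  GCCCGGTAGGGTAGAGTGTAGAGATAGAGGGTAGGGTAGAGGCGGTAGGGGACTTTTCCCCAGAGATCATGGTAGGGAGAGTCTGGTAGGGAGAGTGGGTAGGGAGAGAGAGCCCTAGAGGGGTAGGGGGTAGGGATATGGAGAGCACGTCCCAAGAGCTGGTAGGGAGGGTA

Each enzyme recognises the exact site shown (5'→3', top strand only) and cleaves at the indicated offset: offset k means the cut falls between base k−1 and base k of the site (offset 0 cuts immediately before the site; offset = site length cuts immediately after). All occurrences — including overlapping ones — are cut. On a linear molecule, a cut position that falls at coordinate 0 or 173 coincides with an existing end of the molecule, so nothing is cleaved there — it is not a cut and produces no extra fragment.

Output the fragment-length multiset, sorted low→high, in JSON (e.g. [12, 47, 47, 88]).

[2,2,4,4,5,6,6,6,6,7,7,7,7,7,7,8,8,8,9,13,13,13,18]

Scan for sites:
  EstX GGTAGGG/0: at [4, 29, 43, 70, 84, 97, 121, 128, 160] ⇒ [4, 29, 43, 70, 84, 97, 121, 128, 160]
  NpsX AGAG/0: at [12, 19, 25, 37, 61, 77, 91, 104, 106, 108, 116, 141, 154] ⇒ [12, 19, 25, 37, 61, 77, 91, 104, 106, 108, 116, 141, 154]

Pooled cuts: [4, 12, 19, 25, 29, 37, 43, 61, 70, 77, 84, 91, 97, 104, 106, 108, 116, 121, 128, 141, 154, 160]

Fragment lengths:
  [0,4): 4 bp
  [4,12): 8 bp
  [12,19): 7 bp
  [19,25): 6 bp
  [25,29): 4 bp
  [29,37): 8 bp
  [37,43): 6 bp
  [43,61): 18 bp
  [61,70): 9 bp
  [70,77): 7 bp
  [77,84): 7 bp
  [84,91): 7 bp
  [91,97): 6 bp
  [97,104): 7 bp
  [104,106): 2 bp
  [106,108): 2 bp
  [108,116): 8 bp
  [116,121): 5 bp
  [121,128): 7 bp
  [128,141): 13 bp
  [141,154): 13 bp
  [154,160): 6 bp
  [160,173): 13 bp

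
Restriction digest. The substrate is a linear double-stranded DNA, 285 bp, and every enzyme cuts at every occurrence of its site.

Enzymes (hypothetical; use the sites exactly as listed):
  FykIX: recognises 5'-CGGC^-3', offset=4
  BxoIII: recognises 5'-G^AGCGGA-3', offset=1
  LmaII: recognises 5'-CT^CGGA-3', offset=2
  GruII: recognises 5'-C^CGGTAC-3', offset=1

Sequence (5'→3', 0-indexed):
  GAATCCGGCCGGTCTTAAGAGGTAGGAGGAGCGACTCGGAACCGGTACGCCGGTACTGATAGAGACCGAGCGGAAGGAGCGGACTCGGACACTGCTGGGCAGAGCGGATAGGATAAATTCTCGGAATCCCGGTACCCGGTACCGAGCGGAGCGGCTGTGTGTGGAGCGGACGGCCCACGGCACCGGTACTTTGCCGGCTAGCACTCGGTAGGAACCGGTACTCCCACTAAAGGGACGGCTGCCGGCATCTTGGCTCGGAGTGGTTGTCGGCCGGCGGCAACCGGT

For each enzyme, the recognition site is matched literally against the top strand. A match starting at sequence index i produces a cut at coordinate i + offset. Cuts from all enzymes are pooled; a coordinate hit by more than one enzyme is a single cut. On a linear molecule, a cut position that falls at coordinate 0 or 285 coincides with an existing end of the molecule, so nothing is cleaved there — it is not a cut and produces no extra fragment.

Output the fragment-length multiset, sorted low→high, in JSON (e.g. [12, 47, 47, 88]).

[2,3,4,6,7,7,7,7,8,8,8,8,9,9,9,9,10,11,15,16,17,17,18,19,24,27]

Site scan:
  FykIX (CGGC, off=4): starts [5, 151, 170, 177, 194, 235, 242, 267, 271, 274] → cuts [9, 155, 174, 181, 198, 239, 246, 271, 275, 278]
  BxoIII (GAGCGGA, off=1): starts [67, 76, 101, 143, 163] → cuts [68, 77, 102, 144, 164]
  LmaII (CTCGGA, off=2): starts [34, 83, 119, 253] → cuts [36, 85, 121, 255]
  GruII (CCGGTAC, off=1): starts [41, 49, 128, 135, 182, 214] → cuts [42, 50, 129, 136, 183, 215]

Pooled cuts: [9, 36, 42, 50, 68, 77, 85, 102, 121, 129, 136, 144, 155, 164, 174, 181, 183, 198, 215, 239, 246, 255, 271, 275, 278]

Fragment lengths:
  [0,9): 9 bp
  [9,36): 27 bp
  [36,42): 6 bp
  [42,50): 8 bp
  [50,68): 18 bp
  [68,77): 9 bp
  [77,85): 8 bp
  [85,102): 17 bp
  [102,121): 19 bp
  [121,129): 8 bp
  [129,136): 7 bp
  [136,144): 8 bp
  [144,155): 11 bp
  [155,164): 9 bp
  [164,174): 10 bp
  [174,181): 7 bp
  [181,183): 2 bp
  [183,198): 15 bp
  [198,215): 17 bp
  [215,239): 24 bp
  [239,246): 7 bp
  [246,255): 9 bp
  [255,271): 16 bp
  [271,275): 4 bp
  [275,278): 3 bp
  [278,285): 7 bp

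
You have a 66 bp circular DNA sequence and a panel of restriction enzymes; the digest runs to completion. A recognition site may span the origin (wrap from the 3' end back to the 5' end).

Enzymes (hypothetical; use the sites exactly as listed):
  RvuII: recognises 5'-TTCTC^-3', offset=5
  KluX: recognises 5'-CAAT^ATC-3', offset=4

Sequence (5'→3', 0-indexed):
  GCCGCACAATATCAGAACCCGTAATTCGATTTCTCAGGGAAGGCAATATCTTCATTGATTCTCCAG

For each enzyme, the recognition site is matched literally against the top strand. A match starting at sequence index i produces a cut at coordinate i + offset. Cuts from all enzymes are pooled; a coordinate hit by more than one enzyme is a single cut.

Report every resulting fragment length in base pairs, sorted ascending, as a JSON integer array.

Per-enzyme occurrences:
  RvuII TTCTC/5: at [30, 58] ⇒ [35, 63]
  KluX CAATATC/4: at [6, 43] ⇒ [10, 47]

All cut coordinates (distinct, sorted): [10, 35, 47, 63]

Fragments:
  10→35: 25 bp
  35→47: 12 bp
  47→63: 16 bp
  63→10 (wrap): 66-63+10 = 13 bp

[12,13,16,25]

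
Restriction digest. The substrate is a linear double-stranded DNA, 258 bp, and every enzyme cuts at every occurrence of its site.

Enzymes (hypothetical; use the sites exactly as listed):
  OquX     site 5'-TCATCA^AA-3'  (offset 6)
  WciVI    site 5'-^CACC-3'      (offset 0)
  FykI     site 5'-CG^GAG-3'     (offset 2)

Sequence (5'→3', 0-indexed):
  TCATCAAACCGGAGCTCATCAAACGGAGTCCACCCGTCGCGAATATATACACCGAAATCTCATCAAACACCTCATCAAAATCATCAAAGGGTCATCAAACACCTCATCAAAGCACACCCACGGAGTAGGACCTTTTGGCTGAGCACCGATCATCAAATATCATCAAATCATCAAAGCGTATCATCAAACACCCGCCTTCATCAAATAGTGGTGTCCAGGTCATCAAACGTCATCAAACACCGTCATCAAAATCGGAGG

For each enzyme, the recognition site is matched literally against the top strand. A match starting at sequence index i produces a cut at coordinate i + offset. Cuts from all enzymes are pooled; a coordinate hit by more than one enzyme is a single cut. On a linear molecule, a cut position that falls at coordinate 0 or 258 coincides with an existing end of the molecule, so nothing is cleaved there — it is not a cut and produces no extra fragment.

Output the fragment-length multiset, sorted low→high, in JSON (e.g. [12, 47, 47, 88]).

Site scan:
  OquX (TCATCAAA, off=6): starts [0, 15, 59, 71, 80, 91, 103, 149, 159, 167, 180, 197, 219, 229, 242] → cuts [6, 21, 65, 77, 86, 97, 109, 155, 165, 173, 186, 203, 225, 235, 248]
  WciVI (CACC, off=0): starts [30, 49, 67, 99, 114, 143, 188, 237] → cuts [30, 49, 67, 99, 114, 143, 188, 237]
  FykI (CGGAG, off=2): starts [9, 23, 120, 252] → cuts [11, 25, 122, 254]

All cut coordinates (distinct, sorted): [6, 11, 21, 25, 30, 49, 65, 67, 77, 86, 97, 99, 109, 114, 122, 143, 155, 165, 173, 186, 188, 203, 225, 235, 237, 248, 254]

Fragments:
  [0,6): 6 bp
  [6,11): 5 bp
  [11,21): 10 bp
  [21,25): 4 bp
  [25,30): 5 bp
  [30,49): 19 bp
  [49,65): 16 bp
  [65,67): 2 bp
  [67,77): 10 bp
  [77,86): 9 bp
  [86,97): 11 bp
  [97,99): 2 bp
  [99,109): 10 bp
  [109,114): 5 bp
  [114,122): 8 bp
  [122,143): 21 bp
  [143,155): 12 bp
  [155,165): 10 bp
  [165,173): 8 bp
  [173,186): 13 bp
  [186,188): 2 bp
  [188,203): 15 bp
  [203,225): 22 bp
  [225,235): 10 bp
  [235,237): 2 bp
  [237,248): 11 bp
  [248,254): 6 bp
  [254,258): 4 bp

[2,2,2,2,4,4,5,5,5,6,6,8,8,9,10,10,10,10,10,11,11,12,13,15,16,19,21,22]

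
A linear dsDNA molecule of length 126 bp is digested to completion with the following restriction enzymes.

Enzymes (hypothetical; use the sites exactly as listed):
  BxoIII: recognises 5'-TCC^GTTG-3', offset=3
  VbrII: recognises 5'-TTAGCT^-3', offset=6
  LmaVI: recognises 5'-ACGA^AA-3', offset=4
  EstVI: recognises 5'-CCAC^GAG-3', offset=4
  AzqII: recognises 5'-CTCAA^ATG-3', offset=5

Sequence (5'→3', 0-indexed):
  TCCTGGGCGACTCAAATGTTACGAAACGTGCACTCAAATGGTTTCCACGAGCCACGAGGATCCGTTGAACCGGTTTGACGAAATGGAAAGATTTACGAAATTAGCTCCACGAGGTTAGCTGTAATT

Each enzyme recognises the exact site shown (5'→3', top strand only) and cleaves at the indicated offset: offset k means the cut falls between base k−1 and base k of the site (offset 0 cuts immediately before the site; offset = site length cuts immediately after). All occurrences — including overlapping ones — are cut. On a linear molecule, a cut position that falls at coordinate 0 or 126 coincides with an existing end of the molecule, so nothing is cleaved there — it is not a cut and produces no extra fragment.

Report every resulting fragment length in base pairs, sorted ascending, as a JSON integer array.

[4,6,7,8,8,9,10,11,13,15,17,18]

Scan for sites:
  BxoIII (TCCGTTG, off=3): starts [60] → cuts [63]
  VbrII (TTAGCT, off=6): starts [100, 114] → cuts [106, 120]
  LmaVI (ACGAAA, off=4): starts [20, 77, 94] → cuts [24, 81, 98]
  EstVI (CCACGAG, off=4): starts [44, 51, 106] → cuts [48, 55, 110]
  AzqII (CTCAAATG, off=5): starts [10, 32] → cuts [15, 37]

Pooled cuts: [15, 24, 37, 48, 55, 63, 81, 98, 106, 110, 120]

Fragment lengths:
  [0,15): 15 bp
  [15,24): 9 bp
  [24,37): 13 bp
  [37,48): 11 bp
  [48,55): 7 bp
  [55,63): 8 bp
  [63,81): 18 bp
  [81,98): 17 bp
  [98,106): 8 bp
  [106,110): 4 bp
  [110,120): 10 bp
  [120,126): 6 bp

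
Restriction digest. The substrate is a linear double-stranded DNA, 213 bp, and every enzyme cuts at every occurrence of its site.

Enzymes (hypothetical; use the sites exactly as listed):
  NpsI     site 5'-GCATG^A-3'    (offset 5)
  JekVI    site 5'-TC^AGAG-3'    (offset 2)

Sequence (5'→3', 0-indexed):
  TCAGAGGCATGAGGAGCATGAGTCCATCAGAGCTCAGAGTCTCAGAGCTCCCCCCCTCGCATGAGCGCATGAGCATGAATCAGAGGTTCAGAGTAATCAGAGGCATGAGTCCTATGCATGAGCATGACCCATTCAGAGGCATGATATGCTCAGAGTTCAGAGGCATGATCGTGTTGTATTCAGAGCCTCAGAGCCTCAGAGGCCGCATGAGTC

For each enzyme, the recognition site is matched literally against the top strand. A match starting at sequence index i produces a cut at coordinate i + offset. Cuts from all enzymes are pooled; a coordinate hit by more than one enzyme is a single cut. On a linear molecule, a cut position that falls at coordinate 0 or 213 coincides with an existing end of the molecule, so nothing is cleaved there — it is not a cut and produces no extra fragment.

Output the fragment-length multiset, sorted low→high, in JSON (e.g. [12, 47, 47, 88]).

Scan for sites:
  NpsI GCATGA/5: at [6, 15, 58, 66, 72, 102, 115, 121, 138, 162, 204] ⇒ [11, 20, 63, 71, 77, 107, 120, 126, 143, 167, 209]
  JekVI TCAGAG/2: at [0, 26, 33, 41, 79, 87, 96, 132, 149, 156, 179, 187, 195] ⇒ [2, 28, 35, 43, 81, 89, 98, 134, 151, 158, 181, 189, 197]

All cut coordinates (distinct, sorted): [2, 11, 20, 28, 35, 43, 63, 71, 77, 81, 89, 98, 107, 120, 126, 134, 143, 151, 158, 167, 181, 189, 197, 209]

Fragment lengths:
  [0,2): 2 bp
  [2,11): 9 bp
  [11,20): 9 bp
  [20,28): 8 bp
  [28,35): 7 bp
  [35,43): 8 bp
  [43,63): 20 bp
  [63,71): 8 bp
  [71,77): 6 bp
  [77,81): 4 bp
  [81,89): 8 bp
  [89,98): 9 bp
  [98,107): 9 bp
  [107,120): 13 bp
  [120,126): 6 bp
  [126,134): 8 bp
  [134,143): 9 bp
  [143,151): 8 bp
  [151,158): 7 bp
  [158,167): 9 bp
  [167,181): 14 bp
  [181,189): 8 bp
  [189,197): 8 bp
  [197,209): 12 bp
  [209,213): 4 bp

[2,4,4,6,6,7,7,8,8,8,8,8,8,8,8,9,9,9,9,9,9,12,13,14,20]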